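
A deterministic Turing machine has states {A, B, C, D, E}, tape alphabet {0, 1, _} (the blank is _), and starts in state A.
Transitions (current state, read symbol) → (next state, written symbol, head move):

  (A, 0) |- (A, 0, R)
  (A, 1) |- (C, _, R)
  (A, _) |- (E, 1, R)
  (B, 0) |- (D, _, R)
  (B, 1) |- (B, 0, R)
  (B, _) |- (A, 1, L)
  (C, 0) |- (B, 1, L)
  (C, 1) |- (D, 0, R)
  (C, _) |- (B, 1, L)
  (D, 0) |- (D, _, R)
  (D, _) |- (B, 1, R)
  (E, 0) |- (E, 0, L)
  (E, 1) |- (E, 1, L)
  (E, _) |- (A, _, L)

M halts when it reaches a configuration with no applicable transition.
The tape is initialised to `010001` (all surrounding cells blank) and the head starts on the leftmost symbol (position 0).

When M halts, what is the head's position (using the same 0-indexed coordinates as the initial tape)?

A | [0]10001   read 0 → write 0, move R, go to A
A | 0[1]0001   read 1 → write _, move R, go to C
C | 0_[0]001   read 0 → write 1, move L, go to B
B | 0[_]1001   read _ → write 1, move L, go to A
A | [0]11001   read 0 → write 0, move R, go to A
A | 0[1]1001   read 1 → write _, move R, go to C
C | 0_[1]001   read 1 → write 0, move R, go to D
D | 0_0[0]01   read 0 → write _, move R, go to D
D | 0_0_[0]1   read 0 → write _, move R, go to D
D | 0_0__[1]
At halt the head is at cell 5.

5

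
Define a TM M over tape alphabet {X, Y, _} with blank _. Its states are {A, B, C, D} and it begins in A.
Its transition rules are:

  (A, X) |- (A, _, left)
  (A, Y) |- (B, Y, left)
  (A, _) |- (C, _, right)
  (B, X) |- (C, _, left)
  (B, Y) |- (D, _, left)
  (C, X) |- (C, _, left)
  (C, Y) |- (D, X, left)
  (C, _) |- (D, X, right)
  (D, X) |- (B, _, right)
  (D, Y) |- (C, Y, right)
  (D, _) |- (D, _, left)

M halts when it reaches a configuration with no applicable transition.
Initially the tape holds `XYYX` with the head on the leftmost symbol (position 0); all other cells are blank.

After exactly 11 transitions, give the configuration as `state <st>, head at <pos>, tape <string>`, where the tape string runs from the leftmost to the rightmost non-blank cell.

state=A head=0 tape=_[X]YYX   (A,X)→(A,_,left)
state=A head=-1 tape=[_]_YYX   (A,_)→(C,_,right)
state=C head=0 tape=_[_]YYX   (C,_)→(D,X,right)
state=D head=1 tape=_X[Y]YX   (D,Y)→(C,Y,right)
state=C head=2 tape=_XY[Y]X   (C,Y)→(D,X,left)
state=D head=1 tape=_X[Y]XX   (D,Y)→(C,Y,right)
state=C head=2 tape=_XY[X]X   (C,X)→(C,_,left)
state=C head=1 tape=_X[Y]_X   (C,Y)→(D,X,left)
state=D head=0 tape=_[X]X_X   (D,X)→(B,_,right)
state=B head=1 tape=__[X]_X   (B,X)→(C,_,left)
state=C head=0 tape=_[_]__X   (C,_)→(D,X,right)
state=D head=1 tape=_X[_]_X
After 11 steps: state D, head at 1, tape X__X.

state D, head at 1, tape X__X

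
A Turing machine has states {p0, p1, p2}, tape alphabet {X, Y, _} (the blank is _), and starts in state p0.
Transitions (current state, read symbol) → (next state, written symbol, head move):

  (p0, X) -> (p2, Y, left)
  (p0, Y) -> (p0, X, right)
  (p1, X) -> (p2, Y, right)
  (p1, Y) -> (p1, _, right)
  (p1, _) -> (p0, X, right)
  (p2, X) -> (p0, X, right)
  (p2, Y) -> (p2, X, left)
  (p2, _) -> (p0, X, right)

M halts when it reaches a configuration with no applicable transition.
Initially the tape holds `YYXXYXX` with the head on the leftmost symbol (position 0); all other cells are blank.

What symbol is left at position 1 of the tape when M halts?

state=p0 head=0 tape=[Y]YXXYXX_   (p0,Y)→(p0,X,right)
state=p0 head=1 tape=X[Y]XXYXX_   (p0,Y)→(p0,X,right)
state=p0 head=2 tape=XX[X]XYXX_   (p0,X)→(p2,Y,left)
state=p2 head=1 tape=X[X]YXYXX_   (p2,X)→(p0,X,right)
state=p0 head=2 tape=XX[Y]XYXX_   (p0,Y)→(p0,X,right)
state=p0 head=3 tape=XXX[X]YXX_   (p0,X)→(p2,Y,left)
state=p2 head=2 tape=XX[X]YYXX_   (p2,X)→(p0,X,right)
state=p0 head=3 tape=XXX[Y]YXX_   (p0,Y)→(p0,X,right)
state=p0 head=4 tape=XXXX[Y]XX_   (p0,Y)→(p0,X,right)
state=p0 head=5 tape=XXXXX[X]X_   (p0,X)→(p2,Y,left)
state=p2 head=4 tape=XXXX[X]YX_   (p2,X)→(p0,X,right)
state=p0 head=5 tape=XXXXX[Y]X_   (p0,Y)→(p0,X,right)
state=p0 head=6 tape=XXXXXX[X]_   (p0,X)→(p2,Y,left)
state=p2 head=5 tape=XXXXX[X]Y_   (p2,X)→(p0,X,right)
state=p0 head=6 tape=XXXXXX[Y]_   (p0,Y)→(p0,X,right)
state=p0 head=7 tape=XXXXXXX[_]
Cell 1 holds X when M halts.

X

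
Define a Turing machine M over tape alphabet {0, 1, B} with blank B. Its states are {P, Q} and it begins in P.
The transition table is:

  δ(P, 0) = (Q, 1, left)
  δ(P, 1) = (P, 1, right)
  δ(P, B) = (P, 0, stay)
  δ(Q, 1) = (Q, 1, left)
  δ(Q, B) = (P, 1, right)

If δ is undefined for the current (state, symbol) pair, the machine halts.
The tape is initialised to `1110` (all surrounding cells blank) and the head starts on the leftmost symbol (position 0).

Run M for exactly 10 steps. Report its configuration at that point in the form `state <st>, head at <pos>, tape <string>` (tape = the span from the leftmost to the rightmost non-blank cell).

P | B[1]110   read 1 → write 1, move right, go to P
P | B1[1]10   read 1 → write 1, move right, go to P
P | B11[1]0   read 1 → write 1, move right, go to P
P | B111[0]   read 0 → write 1, move left, go to Q
Q | B11[1]1   read 1 → write 1, move left, go to Q
Q | B1[1]11   read 1 → write 1, move left, go to Q
Q | B[1]111   read 1 → write 1, move left, go to Q
Q | [B]1111   read B → write 1, move right, go to P
P | 1[1]111   read 1 → write 1, move right, go to P
P | 11[1]11   read 1 → write 1, move right, go to P
P | 111[1]1
After 10 steps: state P, head at 2, tape 11111.

state P, head at 2, tape 11111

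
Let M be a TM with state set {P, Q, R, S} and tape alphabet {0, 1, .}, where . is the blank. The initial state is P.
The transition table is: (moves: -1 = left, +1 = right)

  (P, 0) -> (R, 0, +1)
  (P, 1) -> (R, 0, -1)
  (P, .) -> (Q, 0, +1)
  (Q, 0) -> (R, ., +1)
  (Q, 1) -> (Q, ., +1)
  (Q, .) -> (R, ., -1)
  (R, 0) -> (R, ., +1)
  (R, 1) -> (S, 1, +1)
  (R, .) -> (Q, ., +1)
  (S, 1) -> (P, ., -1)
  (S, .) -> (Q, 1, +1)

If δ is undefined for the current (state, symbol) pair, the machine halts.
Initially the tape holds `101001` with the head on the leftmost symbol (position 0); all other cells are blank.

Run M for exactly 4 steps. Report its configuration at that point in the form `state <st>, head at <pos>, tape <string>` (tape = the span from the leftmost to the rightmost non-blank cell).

state R, head at 2, tape 1001

state=P head=0 tape=.[1]01001   (P,1)→(R,0,-1)
state=R head=-1 tape=[.]001001   (R,.)→(Q,.,+1)
state=Q head=0 tape=.[0]01001   (Q,0)→(R,.,+1)
state=R head=1 tape=..[0]1001   (R,0)→(R,.,+1)
state=R head=2 tape=...[1]001
After 4 steps: state R, head at 2, tape 1001.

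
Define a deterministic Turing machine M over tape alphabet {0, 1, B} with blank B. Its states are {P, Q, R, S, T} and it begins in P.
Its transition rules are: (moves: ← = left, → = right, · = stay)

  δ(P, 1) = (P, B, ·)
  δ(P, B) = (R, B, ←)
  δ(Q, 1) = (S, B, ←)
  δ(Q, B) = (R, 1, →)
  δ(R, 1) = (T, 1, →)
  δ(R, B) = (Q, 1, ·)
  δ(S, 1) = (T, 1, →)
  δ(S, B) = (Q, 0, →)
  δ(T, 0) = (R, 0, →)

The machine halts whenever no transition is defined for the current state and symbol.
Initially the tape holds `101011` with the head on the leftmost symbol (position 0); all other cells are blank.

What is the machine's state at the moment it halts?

state=P head=0 tape=BB[1]01011   (P,1)→(P,B,·)
state=P head=0 tape=BB[B]01011   (P,B)→(R,B,←)
state=R head=-1 tape=B[B]B01011   (R,B)→(Q,1,·)
state=Q head=-1 tape=B[1]B01011   (Q,1)→(S,B,←)
state=S head=-2 tape=[B]BB01011   (S,B)→(Q,0,→)
state=Q head=-1 tape=0[B]B01011   (Q,B)→(R,1,→)
state=R head=0 tape=01[B]01011   (R,B)→(Q,1,·)
state=Q head=0 tape=01[1]01011   (Q,1)→(S,B,←)
state=S head=-1 tape=0[1]B01011   (S,1)→(T,1,→)
state=T head=0 tape=01[B]01011
No transition is defined for (T, B); M halts in state T.

T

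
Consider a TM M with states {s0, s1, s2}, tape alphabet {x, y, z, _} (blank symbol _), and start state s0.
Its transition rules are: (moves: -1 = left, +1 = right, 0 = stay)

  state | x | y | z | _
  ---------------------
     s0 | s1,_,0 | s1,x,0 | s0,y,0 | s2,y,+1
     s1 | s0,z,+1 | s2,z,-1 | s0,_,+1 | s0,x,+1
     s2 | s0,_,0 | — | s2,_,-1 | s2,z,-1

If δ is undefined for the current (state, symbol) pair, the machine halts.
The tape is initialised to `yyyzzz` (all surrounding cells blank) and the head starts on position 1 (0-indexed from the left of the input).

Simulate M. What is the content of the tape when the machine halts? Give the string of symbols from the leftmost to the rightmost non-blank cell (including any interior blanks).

yzzzzzyz

state=s0 head=1 tape=y[y]yzzz__   (s0,y)→(s1,x,0)
state=s1 head=1 tape=y[x]yzzz__   (s1,x)→(s0,z,+1)
state=s0 head=2 tape=yz[y]zzz__   (s0,y)→(s1,x,0)
state=s1 head=2 tape=yz[x]zzz__   (s1,x)→(s0,z,+1)
state=s0 head=3 tape=yzz[z]zz__   (s0,z)→(s0,y,0)
state=s0 head=3 tape=yzz[y]zz__   (s0,y)→(s1,x,0)
state=s1 head=3 tape=yzz[x]zz__   (s1,x)→(s0,z,+1)
state=s0 head=4 tape=yzzz[z]z__   (s0,z)→(s0,y,0)
state=s0 head=4 tape=yzzz[y]z__   (s0,y)→(s1,x,0)
state=s1 head=4 tape=yzzz[x]z__   (s1,x)→(s0,z,+1)
state=s0 head=5 tape=yzzzz[z]__   (s0,z)→(s0,y,0)
state=s0 head=5 tape=yzzzz[y]__   (s0,y)→(s1,x,0)
state=s1 head=5 tape=yzzzz[x]__   (s1,x)→(s0,z,+1)
state=s0 head=6 tape=yzzzzz[_]_   (s0,_)→(s2,y,+1)
state=s2 head=7 tape=yzzzzzy[_]   (s2,_)→(s2,z,-1)
state=s2 head=6 tape=yzzzzz[y]z
The non-blank tape span at halt is yzzzzzyz.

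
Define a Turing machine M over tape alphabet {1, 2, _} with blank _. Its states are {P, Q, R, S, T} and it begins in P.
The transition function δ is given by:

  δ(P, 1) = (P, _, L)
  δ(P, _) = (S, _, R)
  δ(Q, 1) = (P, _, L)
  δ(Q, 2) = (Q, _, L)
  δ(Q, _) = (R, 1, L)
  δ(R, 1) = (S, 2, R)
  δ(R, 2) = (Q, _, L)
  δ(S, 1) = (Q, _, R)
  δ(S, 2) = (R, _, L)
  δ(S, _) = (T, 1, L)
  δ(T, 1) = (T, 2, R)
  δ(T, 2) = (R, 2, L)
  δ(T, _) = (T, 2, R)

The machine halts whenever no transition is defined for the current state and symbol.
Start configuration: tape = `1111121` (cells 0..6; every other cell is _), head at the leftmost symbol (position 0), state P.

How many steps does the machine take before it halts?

state=P head=0 tape=___[1]111121   (P,1)→(P,_,L)
state=P head=-1 tape=__[_]_111121   (P,_)→(S,_,R)
state=S head=0 tape=___[_]111121   (S,_)→(T,1,L)
state=T head=-1 tape=__[_]1111121   (T,_)→(T,2,R)
state=T head=0 tape=__2[1]111121   (T,1)→(T,2,R)
state=T head=1 tape=__22[1]11121   (T,1)→(T,2,R)
state=T head=2 tape=__222[1]1121   (T,1)→(T,2,R)
state=T head=3 tape=__2222[1]121   (T,1)→(T,2,R)
state=T head=4 tape=__22222[1]21   (T,1)→(T,2,R)
state=T head=5 tape=__222222[2]1   (T,2)→(R,2,L)
state=R head=4 tape=__22222[2]21   (R,2)→(Q,_,L)
state=Q head=3 tape=__2222[2]_21   (Q,2)→(Q,_,L)
state=Q head=2 tape=__222[2]__21   (Q,2)→(Q,_,L)
state=Q head=1 tape=__22[2]___21   (Q,2)→(Q,_,L)
state=Q head=0 tape=__2[2]____21   (Q,2)→(Q,_,L)
state=Q head=-1 tape=__[2]_____21   (Q,2)→(Q,_,L)
state=Q head=-2 tape=_[_]______21   (Q,_)→(R,1,L)
state=R head=-3 tape=[_]1______21
M halts after 17 transitions.

17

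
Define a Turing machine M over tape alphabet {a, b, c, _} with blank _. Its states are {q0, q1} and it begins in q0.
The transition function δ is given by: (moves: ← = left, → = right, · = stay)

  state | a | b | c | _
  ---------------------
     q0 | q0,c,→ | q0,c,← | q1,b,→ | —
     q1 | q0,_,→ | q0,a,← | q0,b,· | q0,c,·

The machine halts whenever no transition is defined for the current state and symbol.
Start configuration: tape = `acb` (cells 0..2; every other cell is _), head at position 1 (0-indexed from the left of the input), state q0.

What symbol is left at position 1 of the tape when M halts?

b

q0 | a[c]b_   read c → write b, move →, go to q1
q1 | ab[b]_   read b → write a, move ←, go to q0
q0 | a[b]a_   read b → write c, move ←, go to q0
q0 | [a]ca_   read a → write c, move →, go to q0
q0 | c[c]a_   read c → write b, move →, go to q1
q1 | cb[a]_   read a → write _, move →, go to q0
q0 | cb_[_]
Cell 1 holds b when M halts.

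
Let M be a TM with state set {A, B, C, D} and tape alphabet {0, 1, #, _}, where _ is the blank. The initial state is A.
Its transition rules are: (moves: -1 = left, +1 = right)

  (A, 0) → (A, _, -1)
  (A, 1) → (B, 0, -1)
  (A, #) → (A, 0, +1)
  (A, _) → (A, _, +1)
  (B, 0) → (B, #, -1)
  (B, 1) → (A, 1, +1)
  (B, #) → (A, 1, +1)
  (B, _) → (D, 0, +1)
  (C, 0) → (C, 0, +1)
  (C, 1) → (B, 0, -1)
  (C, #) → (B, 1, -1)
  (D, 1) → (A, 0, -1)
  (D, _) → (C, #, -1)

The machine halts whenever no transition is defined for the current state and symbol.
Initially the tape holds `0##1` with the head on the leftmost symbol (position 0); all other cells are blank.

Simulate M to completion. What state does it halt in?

D

state=A head=0 tape=_[0]##1   (A,0)→(A,_,-1)
state=A head=-1 tape=[_]_##1   (A,_)→(A,_,+1)
state=A head=0 tape=_[_]##1   (A,_)→(A,_,+1)
state=A head=1 tape=__[#]#1   (A,#)→(A,0,+1)
state=A head=2 tape=__0[#]1   (A,#)→(A,0,+1)
state=A head=3 tape=__00[1]   (A,1)→(B,0,-1)
state=B head=2 tape=__0[0]0   (B,0)→(B,#,-1)
state=B head=1 tape=__[0]#0   (B,0)→(B,#,-1)
state=B head=0 tape=_[_]##0   (B,_)→(D,0,+1)
state=D head=1 tape=_0[#]#0
No transition is defined for (D, #); M halts in state D.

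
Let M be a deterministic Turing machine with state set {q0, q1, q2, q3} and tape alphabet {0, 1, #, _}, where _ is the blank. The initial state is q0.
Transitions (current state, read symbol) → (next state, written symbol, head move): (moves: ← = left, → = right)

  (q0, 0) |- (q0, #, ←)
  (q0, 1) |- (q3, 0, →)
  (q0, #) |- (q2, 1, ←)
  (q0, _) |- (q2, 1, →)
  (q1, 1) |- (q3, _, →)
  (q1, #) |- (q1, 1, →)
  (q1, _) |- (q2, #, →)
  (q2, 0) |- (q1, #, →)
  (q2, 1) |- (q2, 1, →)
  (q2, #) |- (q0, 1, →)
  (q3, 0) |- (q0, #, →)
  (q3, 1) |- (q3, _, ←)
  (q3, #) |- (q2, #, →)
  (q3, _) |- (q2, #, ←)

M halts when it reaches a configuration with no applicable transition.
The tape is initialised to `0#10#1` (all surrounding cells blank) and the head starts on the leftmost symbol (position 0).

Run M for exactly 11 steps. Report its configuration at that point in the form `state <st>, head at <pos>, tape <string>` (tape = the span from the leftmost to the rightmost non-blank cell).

state q2, head at 5, tape 1111#1_#

state=q0 head=0 tape=_[0]#10#1_   (q0,0)→(q0,#,←)
state=q0 head=-1 tape=[_]##10#1_   (q0,_)→(q2,1,→)
state=q2 head=0 tape=1[#]#10#1_   (q2,#)→(q0,1,→)
state=q0 head=1 tape=11[#]10#1_   (q0,#)→(q2,1,←)
state=q2 head=0 tape=1[1]110#1_   (q2,1)→(q2,1,→)
state=q2 head=1 tape=11[1]10#1_   (q2,1)→(q2,1,→)
state=q2 head=2 tape=111[1]0#1_   (q2,1)→(q2,1,→)
state=q2 head=3 tape=1111[0]#1_   (q2,0)→(q1,#,→)
state=q1 head=4 tape=1111#[#]1_   (q1,#)→(q1,1,→)
state=q1 head=5 tape=1111#1[1]_   (q1,1)→(q3,_,→)
state=q3 head=6 tape=1111#1_[_]   (q3,_)→(q2,#,←)
state=q2 head=5 tape=1111#1[_]#
After 11 steps: state q2, head at 5, tape 1111#1_#.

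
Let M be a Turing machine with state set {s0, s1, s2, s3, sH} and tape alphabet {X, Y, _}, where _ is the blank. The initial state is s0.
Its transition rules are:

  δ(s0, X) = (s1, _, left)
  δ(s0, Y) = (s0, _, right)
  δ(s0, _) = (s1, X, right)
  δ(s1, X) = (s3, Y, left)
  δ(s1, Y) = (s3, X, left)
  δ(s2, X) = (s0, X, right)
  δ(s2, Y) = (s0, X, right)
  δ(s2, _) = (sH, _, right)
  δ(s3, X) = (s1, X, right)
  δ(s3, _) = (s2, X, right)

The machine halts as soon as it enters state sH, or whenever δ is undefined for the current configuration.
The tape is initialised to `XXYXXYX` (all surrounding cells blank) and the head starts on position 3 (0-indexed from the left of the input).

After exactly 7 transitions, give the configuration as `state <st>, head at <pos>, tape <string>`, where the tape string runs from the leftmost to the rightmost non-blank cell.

s0 | XXY[X]XYX   read X → write _, move left, go to s1
s1 | XX[Y]_XYX   read Y → write X, move left, go to s3
s3 | X[X]X_XYX   read X → write X, move right, go to s1
s1 | XX[X]_XYX   read X → write Y, move left, go to s3
s3 | X[X]Y_XYX   read X → write X, move right, go to s1
s1 | XX[Y]_XYX   read Y → write X, move left, go to s3
s3 | X[X]X_XYX   read X → write X, move right, go to s1
s1 | XX[X]_XYX
After 7 steps: state s1, head at 2, tape XXX_XYX.

state s1, head at 2, tape XXX_XYX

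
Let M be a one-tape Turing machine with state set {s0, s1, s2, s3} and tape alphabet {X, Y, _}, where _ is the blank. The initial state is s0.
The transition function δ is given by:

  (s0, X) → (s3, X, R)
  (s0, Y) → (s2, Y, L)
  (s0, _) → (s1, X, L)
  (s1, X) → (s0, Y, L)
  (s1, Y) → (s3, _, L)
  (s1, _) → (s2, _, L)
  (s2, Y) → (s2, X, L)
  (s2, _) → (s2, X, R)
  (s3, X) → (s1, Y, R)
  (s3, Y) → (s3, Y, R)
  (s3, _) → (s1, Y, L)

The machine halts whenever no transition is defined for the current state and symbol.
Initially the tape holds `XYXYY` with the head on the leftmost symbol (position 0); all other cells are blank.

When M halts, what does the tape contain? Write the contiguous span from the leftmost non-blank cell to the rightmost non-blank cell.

s0 | _[X]YXYY   read X → write X, move R, go to s3
s3 | _X[Y]XYY   read Y → write Y, move R, go to s3
s3 | _XY[X]YY   read X → write Y, move R, go to s1
s1 | _XYY[Y]Y   read Y → write _, move L, go to s3
s3 | _XY[Y]_Y   read Y → write Y, move R, go to s3
s3 | _XYY[_]Y   read _ → write Y, move L, go to s1
s1 | _XY[Y]YY   read Y → write _, move L, go to s3
s3 | _X[Y]_YY   read Y → write Y, move R, go to s3
s3 | _XY[_]YY   read _ → write Y, move L, go to s1
s1 | _X[Y]YYY   read Y → write _, move L, go to s3
s3 | _[X]_YYY   read X → write Y, move R, go to s1
s1 | _Y[_]YYY   read _ → write _, move L, go to s2
s2 | _[Y]_YYY   read Y → write X, move L, go to s2
s2 | [_]X_YYY   read _ → write X, move R, go to s2
s2 | X[X]_YYY
The non-blank tape span at halt is XX_YYY.

XX_YYY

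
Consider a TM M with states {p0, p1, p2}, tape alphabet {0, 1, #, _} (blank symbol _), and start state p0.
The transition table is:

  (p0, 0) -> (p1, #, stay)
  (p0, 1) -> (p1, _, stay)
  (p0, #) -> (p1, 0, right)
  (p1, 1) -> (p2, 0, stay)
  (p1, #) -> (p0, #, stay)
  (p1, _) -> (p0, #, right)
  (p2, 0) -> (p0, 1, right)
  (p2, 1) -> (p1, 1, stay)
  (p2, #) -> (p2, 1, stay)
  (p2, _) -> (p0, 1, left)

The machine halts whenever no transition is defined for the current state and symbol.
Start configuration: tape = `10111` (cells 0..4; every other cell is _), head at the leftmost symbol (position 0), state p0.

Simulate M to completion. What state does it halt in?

p0

p0 | [1]0111_   read 1 → write _, move stay, go to p1
p1 | [_]0111_   read _ → write #, move right, go to p0
p0 | #[0]111_   read 0 → write #, move stay, go to p1
p1 | #[#]111_   read # → write #, move stay, go to p0
p0 | #[#]111_   read # → write 0, move right, go to p1
p1 | #0[1]11_   read 1 → write 0, move stay, go to p2
p2 | #0[0]11_   read 0 → write 1, move right, go to p0
p0 | #01[1]1_   read 1 → write _, move stay, go to p1
p1 | #01[_]1_   read _ → write #, move right, go to p0
p0 | #01#[1]_   read 1 → write _, move stay, go to p1
p1 | #01#[_]_   read _ → write #, move right, go to p0
p0 | #01##[_]
No transition is defined for (p0, _); M halts in state p0.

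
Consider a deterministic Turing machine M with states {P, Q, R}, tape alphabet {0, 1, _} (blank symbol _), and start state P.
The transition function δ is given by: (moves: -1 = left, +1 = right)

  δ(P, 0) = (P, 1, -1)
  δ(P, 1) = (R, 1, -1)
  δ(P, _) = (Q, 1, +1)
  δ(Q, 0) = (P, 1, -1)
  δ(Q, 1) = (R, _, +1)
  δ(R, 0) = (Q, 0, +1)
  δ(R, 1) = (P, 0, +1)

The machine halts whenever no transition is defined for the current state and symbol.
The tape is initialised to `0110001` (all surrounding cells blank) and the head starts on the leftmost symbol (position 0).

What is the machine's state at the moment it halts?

R

P | _[0]110001_   read 0 → write 1, move -1, go to P
P | [_]1110001_   read _ → write 1, move +1, go to Q
Q | 1[1]110001_   read 1 → write _, move +1, go to R
R | 1_[1]10001_   read 1 → write 0, move +1, go to P
P | 1_0[1]0001_   read 1 → write 1, move -1, go to R
R | 1_[0]10001_   read 0 → write 0, move +1, go to Q
Q | 1_0[1]0001_   read 1 → write _, move +1, go to R
R | 1_0_[0]001_   read 0 → write 0, move +1, go to Q
Q | 1_0_0[0]01_   read 0 → write 1, move -1, go to P
P | 1_0_[0]101_   read 0 → write 1, move -1, go to P
P | 1_0[_]1101_   read _ → write 1, move +1, go to Q
Q | 1_01[1]101_   read 1 → write _, move +1, go to R
R | 1_01_[1]01_   read 1 → write 0, move +1, go to P
P | 1_01_0[0]1_   read 0 → write 1, move -1, go to P
P | 1_01_[0]11_   read 0 → write 1, move -1, go to P
P | 1_01[_]111_   read _ → write 1, move +1, go to Q
Q | 1_011[1]11_   read 1 → write _, move +1, go to R
R | 1_011_[1]1_   read 1 → write 0, move +1, go to P
P | 1_011_0[1]_   read 1 → write 1, move -1, go to R
R | 1_011_[0]1_   read 0 → write 0, move +1, go to Q
Q | 1_011_0[1]_   read 1 → write _, move +1, go to R
R | 1_011_0_[_]
No transition is defined for (R, _); M halts in state R.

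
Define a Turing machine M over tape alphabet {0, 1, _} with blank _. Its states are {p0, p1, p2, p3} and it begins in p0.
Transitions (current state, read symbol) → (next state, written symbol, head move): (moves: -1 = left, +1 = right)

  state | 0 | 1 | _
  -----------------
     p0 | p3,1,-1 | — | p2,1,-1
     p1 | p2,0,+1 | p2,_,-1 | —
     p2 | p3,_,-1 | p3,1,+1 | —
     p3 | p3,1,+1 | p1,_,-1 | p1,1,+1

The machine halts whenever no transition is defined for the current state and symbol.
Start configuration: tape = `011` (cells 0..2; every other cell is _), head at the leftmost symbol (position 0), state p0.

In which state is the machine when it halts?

state=p0 head=0 tape=_[0]11_   (p0,0)→(p3,1,-1)
state=p3 head=-1 tape=[_]111_   (p3,_)→(p1,1,+1)
state=p1 head=0 tape=1[1]11_   (p1,1)→(p2,_,-1)
state=p2 head=-1 tape=[1]_11_   (p2,1)→(p3,1,+1)
state=p3 head=0 tape=1[_]11_   (p3,_)→(p1,1,+1)
state=p1 head=1 tape=11[1]1_   (p1,1)→(p2,_,-1)
state=p2 head=0 tape=1[1]_1_   (p2,1)→(p3,1,+1)
state=p3 head=1 tape=11[_]1_   (p3,_)→(p1,1,+1)
state=p1 head=2 tape=111[1]_   (p1,1)→(p2,_,-1)
state=p2 head=1 tape=11[1]__   (p2,1)→(p3,1,+1)
state=p3 head=2 tape=111[_]_   (p3,_)→(p1,1,+1)
state=p1 head=3 tape=1111[_]
No transition is defined for (p1, _); M halts in state p1.

p1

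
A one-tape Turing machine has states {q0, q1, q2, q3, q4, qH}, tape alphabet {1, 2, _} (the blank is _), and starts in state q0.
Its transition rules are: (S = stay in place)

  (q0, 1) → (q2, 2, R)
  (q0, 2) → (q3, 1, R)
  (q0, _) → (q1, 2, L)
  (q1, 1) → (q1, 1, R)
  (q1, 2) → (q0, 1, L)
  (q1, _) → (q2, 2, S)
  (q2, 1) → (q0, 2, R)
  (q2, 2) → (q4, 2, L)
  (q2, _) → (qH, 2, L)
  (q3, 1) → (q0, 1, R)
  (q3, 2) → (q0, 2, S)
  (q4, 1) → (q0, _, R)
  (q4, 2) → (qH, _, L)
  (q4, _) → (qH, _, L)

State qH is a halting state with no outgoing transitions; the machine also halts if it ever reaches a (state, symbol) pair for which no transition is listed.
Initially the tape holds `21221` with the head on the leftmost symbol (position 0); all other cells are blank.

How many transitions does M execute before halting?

state=q0 head=0 tape=[2]1221___   (q0,2)→(q3,1,R)
state=q3 head=1 tape=1[1]221___   (q3,1)→(q0,1,R)
state=q0 head=2 tape=11[2]21___   (q0,2)→(q3,1,R)
state=q3 head=3 tape=111[2]1___   (q3,2)→(q0,2,S)
state=q0 head=3 tape=111[2]1___   (q0,2)→(q3,1,R)
state=q3 head=4 tape=1111[1]___   (q3,1)→(q0,1,R)
state=q0 head=5 tape=11111[_]__   (q0,_)→(q1,2,L)
state=q1 head=4 tape=1111[1]2__   (q1,1)→(q1,1,R)
state=q1 head=5 tape=11111[2]__   (q1,2)→(q0,1,L)
state=q0 head=4 tape=1111[1]1__   (q0,1)→(q2,2,R)
state=q2 head=5 tape=11112[1]__   (q2,1)→(q0,2,R)
state=q0 head=6 tape=111122[_]_   (q0,_)→(q1,2,L)
state=q1 head=5 tape=11112[2]2_   (q1,2)→(q0,1,L)
state=q0 head=4 tape=1111[2]12_   (q0,2)→(q3,1,R)
state=q3 head=5 tape=11111[1]2_   (q3,1)→(q0,1,R)
state=q0 head=6 tape=111111[2]_   (q0,2)→(q3,1,R)
state=q3 head=7 tape=1111111[_]
M halts after 16 transitions.

16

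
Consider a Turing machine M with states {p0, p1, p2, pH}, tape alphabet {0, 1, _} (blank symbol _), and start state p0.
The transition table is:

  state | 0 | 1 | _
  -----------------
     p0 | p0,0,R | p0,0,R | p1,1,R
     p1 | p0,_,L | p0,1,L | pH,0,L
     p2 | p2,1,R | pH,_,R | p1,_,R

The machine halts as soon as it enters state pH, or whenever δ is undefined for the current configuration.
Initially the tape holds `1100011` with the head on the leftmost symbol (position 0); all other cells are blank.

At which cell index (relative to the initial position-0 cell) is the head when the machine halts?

7

state=p0 head=0 tape=[1]100011__   (p0,1)→(p0,0,R)
state=p0 head=1 tape=0[1]00011__   (p0,1)→(p0,0,R)
state=p0 head=2 tape=00[0]0011__   (p0,0)→(p0,0,R)
state=p0 head=3 tape=000[0]011__   (p0,0)→(p0,0,R)
state=p0 head=4 tape=0000[0]11__   (p0,0)→(p0,0,R)
state=p0 head=5 tape=00000[1]1__   (p0,1)→(p0,0,R)
state=p0 head=6 tape=000000[1]__   (p0,1)→(p0,0,R)
state=p0 head=7 tape=0000000[_]_   (p0,_)→(p1,1,R)
state=p1 head=8 tape=00000001[_]   (p1,_)→(pH,0,L)
state=pH head=7 tape=0000000[1]0
At halt the head is at cell 7.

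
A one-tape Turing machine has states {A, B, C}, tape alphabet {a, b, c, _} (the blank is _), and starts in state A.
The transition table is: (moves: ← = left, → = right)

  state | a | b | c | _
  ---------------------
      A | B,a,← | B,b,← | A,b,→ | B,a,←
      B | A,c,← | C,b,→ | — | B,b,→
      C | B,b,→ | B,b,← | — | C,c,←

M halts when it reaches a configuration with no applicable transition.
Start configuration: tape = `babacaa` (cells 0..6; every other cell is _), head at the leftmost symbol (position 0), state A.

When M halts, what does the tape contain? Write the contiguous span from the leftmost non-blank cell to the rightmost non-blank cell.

bbbbbcaa

state=A head=0 tape=_[b]abacaa   (A,b)→(B,b,←)
state=B head=-1 tape=[_]babacaa   (B,_)→(B,b,→)
state=B head=0 tape=b[b]abacaa   (B,b)→(C,b,→)
state=C head=1 tape=bb[a]bacaa   (C,a)→(B,b,→)
state=B head=2 tape=bbb[b]acaa   (B,b)→(C,b,→)
state=C head=3 tape=bbbb[a]caa   (C,a)→(B,b,→)
state=B head=4 tape=bbbbb[c]aa
The non-blank tape span at halt is bbbbbcaa.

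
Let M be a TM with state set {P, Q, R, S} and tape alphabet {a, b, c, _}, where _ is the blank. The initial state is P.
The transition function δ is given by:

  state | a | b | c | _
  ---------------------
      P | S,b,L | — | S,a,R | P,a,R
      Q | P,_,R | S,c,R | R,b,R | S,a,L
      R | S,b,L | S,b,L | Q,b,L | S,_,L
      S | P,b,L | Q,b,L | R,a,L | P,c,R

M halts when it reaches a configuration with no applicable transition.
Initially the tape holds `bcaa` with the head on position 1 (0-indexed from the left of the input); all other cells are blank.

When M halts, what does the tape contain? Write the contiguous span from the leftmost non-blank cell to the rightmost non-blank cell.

bbbbbba

state=P head=1 tape=____b[c]aa   (P,c)→(S,a,R)
state=S head=2 tape=____ba[a]a   (S,a)→(P,b,L)
state=P head=1 tape=____b[a]ba   (P,a)→(S,b,L)
state=S head=0 tape=____[b]bba   (S,b)→(Q,b,L)
state=Q head=-1 tape=___[_]bbba   (Q,_)→(S,a,L)
state=S head=-2 tape=__[_]abbba   (S,_)→(P,c,R)
state=P head=-1 tape=__c[a]bbba   (P,a)→(S,b,L)
state=S head=-2 tape=__[c]bbbba   (S,c)→(R,a,L)
state=R head=-3 tape=_[_]abbbba   (R,_)→(S,_,L)
state=S head=-4 tape=[_]_abbbba   (S,_)→(P,c,R)
state=P head=-3 tape=c[_]abbbba   (P,_)→(P,a,R)
state=P head=-2 tape=ca[a]bbbba   (P,a)→(S,b,L)
state=S head=-3 tape=c[a]bbbbba   (S,a)→(P,b,L)
state=P head=-4 tape=[c]bbbbbba   (P,c)→(S,a,R)
state=S head=-3 tape=a[b]bbbbba   (S,b)→(Q,b,L)
state=Q head=-4 tape=[a]bbbbbba   (Q,a)→(P,_,R)
state=P head=-3 tape=_[b]bbbbba
The non-blank tape span at halt is bbbbbba.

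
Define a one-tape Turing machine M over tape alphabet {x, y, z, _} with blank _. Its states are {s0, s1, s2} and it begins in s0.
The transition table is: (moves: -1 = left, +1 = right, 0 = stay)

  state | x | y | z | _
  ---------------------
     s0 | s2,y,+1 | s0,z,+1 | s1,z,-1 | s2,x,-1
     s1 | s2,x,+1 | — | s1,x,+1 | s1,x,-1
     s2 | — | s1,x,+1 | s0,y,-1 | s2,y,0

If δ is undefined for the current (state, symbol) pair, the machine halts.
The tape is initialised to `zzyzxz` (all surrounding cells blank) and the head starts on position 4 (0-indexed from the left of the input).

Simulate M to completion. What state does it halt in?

s1

s0 | zzyz[x]z_   read x → write y, move +1, go to s2
s2 | zzyzy[z]_   read z → write y, move -1, go to s0
s0 | zzyz[y]y_   read y → write z, move +1, go to s0
s0 | zzyzz[y]_   read y → write z, move +1, go to s0
s0 | zzyzzz[_]   read _ → write x, move -1, go to s2
s2 | zzyzz[z]x   read z → write y, move -1, go to s0
s0 | zzyz[z]yx   read z → write z, move -1, go to s1
s1 | zzy[z]zyx   read z → write x, move +1, go to s1
s1 | zzyx[z]yx   read z → write x, move +1, go to s1
s1 | zzyxx[y]x
No transition is defined for (s1, y); M halts in state s1.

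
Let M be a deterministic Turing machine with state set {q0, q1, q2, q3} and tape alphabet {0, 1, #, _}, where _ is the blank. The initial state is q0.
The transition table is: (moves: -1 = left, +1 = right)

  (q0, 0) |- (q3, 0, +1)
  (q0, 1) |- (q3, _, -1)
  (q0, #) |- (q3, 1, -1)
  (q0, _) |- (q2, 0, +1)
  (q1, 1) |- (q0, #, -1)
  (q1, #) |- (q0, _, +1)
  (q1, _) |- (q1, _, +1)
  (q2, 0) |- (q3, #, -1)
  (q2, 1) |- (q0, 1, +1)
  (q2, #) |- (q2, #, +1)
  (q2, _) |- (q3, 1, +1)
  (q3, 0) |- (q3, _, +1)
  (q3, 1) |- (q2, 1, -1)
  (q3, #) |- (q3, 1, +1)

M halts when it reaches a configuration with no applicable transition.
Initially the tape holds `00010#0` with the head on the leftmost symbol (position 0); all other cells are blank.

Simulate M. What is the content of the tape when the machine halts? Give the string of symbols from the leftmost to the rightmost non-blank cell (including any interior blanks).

state=q0 head=0 tape=_[0]0010#0   (q0,0)→(q3,0,+1)
state=q3 head=1 tape=_0[0]010#0   (q3,0)→(q3,_,+1)
state=q3 head=2 tape=_0_[0]10#0   (q3,0)→(q3,_,+1)
state=q3 head=3 tape=_0__[1]0#0   (q3,1)→(q2,1,-1)
state=q2 head=2 tape=_0_[_]10#0   (q2,_)→(q3,1,+1)
state=q3 head=3 tape=_0_1[1]0#0   (q3,1)→(q2,1,-1)
state=q2 head=2 tape=_0_[1]10#0   (q2,1)→(q0,1,+1)
state=q0 head=3 tape=_0_1[1]0#0   (q0,1)→(q3,_,-1)
state=q3 head=2 tape=_0_[1]_0#0   (q3,1)→(q2,1,-1)
state=q2 head=1 tape=_0[_]1_0#0   (q2,_)→(q3,1,+1)
state=q3 head=2 tape=_01[1]_0#0   (q3,1)→(q2,1,-1)
state=q2 head=1 tape=_0[1]1_0#0   (q2,1)→(q0,1,+1)
state=q0 head=2 tape=_01[1]_0#0   (q0,1)→(q3,_,-1)
state=q3 head=1 tape=_0[1]__0#0   (q3,1)→(q2,1,-1)
state=q2 head=0 tape=_[0]1__0#0   (q2,0)→(q3,#,-1)
state=q3 head=-1 tape=[_]#1__0#0
The non-blank tape span at halt is #1__0#0.

#1__0#0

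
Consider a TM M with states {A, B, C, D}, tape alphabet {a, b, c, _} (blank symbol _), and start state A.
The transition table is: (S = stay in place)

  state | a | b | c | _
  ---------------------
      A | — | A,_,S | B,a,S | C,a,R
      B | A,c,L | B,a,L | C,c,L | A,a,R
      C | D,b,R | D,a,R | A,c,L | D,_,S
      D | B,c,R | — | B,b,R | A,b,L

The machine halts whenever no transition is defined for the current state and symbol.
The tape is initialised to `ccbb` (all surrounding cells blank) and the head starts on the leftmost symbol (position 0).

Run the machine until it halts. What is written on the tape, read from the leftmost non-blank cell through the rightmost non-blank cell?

state=A head=0 tape=_[c]cbb   (A,c)→(B,a,S)
state=B head=0 tape=_[a]cbb   (B,a)→(A,c,L)
state=A head=-1 tape=[_]ccbb   (A,_)→(C,a,R)
state=C head=0 tape=a[c]cbb   (C,c)→(A,c,L)
state=A head=-1 tape=[a]ccbb
The non-blank tape span at halt is accbb.

accbb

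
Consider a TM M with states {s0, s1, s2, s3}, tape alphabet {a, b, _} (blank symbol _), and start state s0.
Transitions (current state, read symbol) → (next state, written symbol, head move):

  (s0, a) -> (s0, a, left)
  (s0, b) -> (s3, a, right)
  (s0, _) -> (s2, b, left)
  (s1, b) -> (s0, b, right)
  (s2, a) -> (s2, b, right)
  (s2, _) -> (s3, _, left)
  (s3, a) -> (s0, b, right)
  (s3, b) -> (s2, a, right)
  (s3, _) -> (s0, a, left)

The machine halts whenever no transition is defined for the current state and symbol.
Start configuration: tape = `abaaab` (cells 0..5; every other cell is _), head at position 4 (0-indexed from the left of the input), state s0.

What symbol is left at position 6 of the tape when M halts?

s0 | abaa[a]b__   read a → write a, move left, go to s0
s0 | aba[a]ab__   read a → write a, move left, go to s0
s0 | ab[a]aab__   read a → write a, move left, go to s0
s0 | a[b]aaab__   read b → write a, move right, go to s3
s3 | aa[a]aab__   read a → write b, move right, go to s0
s0 | aab[a]ab__   read a → write a, move left, go to s0
s0 | aa[b]aab__   read b → write a, move right, go to s3
s3 | aaa[a]ab__   read a → write b, move right, go to s0
s0 | aaab[a]b__   read a → write a, move left, go to s0
s0 | aaa[b]ab__   read b → write a, move right, go to s3
s3 | aaaa[a]b__   read a → write b, move right, go to s0
s0 | aaaab[b]__   read b → write a, move right, go to s3
s3 | aaaaba[_]_   read _ → write a, move left, go to s0
s0 | aaaab[a]a_   read a → write a, move left, go to s0
s0 | aaaa[b]aa_   read b → write a, move right, go to s3
s3 | aaaaa[a]a_   read a → write b, move right, go to s0
s0 | aaaaab[a]_   read a → write a, move left, go to s0
s0 | aaaaa[b]a_   read b → write a, move right, go to s3
s3 | aaaaaa[a]_   read a → write b, move right, go to s0
s0 | aaaaaab[_]   read _ → write b, move left, go to s2
s2 | aaaaaa[b]b
Cell 6 holds b when M halts.

b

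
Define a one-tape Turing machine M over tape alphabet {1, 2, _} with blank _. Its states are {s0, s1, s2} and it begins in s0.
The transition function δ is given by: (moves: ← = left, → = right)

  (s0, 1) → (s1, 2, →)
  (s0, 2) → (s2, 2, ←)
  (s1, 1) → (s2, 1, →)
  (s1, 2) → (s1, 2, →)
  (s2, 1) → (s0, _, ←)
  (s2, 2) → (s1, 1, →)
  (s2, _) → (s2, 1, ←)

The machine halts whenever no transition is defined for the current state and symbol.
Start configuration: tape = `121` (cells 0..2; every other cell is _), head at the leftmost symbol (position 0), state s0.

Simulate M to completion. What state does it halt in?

state=s0 head=0 tape=[1]21_   (s0,1)→(s1,2,→)
state=s1 head=1 tape=2[2]1_   (s1,2)→(s1,2,→)
state=s1 head=2 tape=22[1]_   (s1,1)→(s2,1,→)
state=s2 head=3 tape=221[_]   (s2,_)→(s2,1,←)
state=s2 head=2 tape=22[1]1   (s2,1)→(s0,_,←)
state=s0 head=1 tape=2[2]_1   (s0,2)→(s2,2,←)
state=s2 head=0 tape=[2]2_1   (s2,2)→(s1,1,→)
state=s1 head=1 tape=1[2]_1   (s1,2)→(s1,2,→)
state=s1 head=2 tape=12[_]1
No transition is defined for (s1, _); M halts in state s1.

s1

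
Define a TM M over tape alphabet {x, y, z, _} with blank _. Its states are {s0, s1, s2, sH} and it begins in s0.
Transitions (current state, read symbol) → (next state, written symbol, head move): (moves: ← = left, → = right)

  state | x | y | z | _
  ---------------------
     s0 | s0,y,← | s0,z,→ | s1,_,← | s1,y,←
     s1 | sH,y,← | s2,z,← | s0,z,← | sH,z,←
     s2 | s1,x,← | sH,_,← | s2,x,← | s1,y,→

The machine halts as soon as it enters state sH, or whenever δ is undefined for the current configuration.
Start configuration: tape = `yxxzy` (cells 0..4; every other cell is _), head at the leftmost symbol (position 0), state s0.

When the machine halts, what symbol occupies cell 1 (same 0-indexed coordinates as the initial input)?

s0 | __[y]xxzy   read y → write z, move →, go to s0
s0 | __z[x]xzy   read x → write y, move ←, go to s0
s0 | __[z]yxzy   read z → write _, move ←, go to s1
s1 | _[_]_yxzy   read _ → write z, move ←, go to sH
sH | [_]z_yxzy
Cell 1 holds y when M halts.

y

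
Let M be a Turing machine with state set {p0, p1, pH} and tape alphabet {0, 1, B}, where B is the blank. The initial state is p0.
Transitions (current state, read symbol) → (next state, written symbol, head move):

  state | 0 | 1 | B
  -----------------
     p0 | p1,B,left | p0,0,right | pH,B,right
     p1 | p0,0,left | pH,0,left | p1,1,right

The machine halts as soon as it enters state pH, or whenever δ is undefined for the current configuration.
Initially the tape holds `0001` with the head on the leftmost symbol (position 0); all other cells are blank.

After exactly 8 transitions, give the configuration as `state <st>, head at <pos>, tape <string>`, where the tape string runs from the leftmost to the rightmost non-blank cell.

state p0, head at 0, tape 00B01

p0 | B[0]001   read 0 → write B, move left, go to p1
p1 | [B]B001   read B → write 1, move right, go to p1
p1 | 1[B]001   read B → write 1, move right, go to p1
p1 | 11[0]01   read 0 → write 0, move left, go to p0
p0 | 1[1]001   read 1 → write 0, move right, go to p0
p0 | 10[0]01   read 0 → write B, move left, go to p1
p1 | 1[0]B01   read 0 → write 0, move left, go to p0
p0 | [1]0B01   read 1 → write 0, move right, go to p0
p0 | 0[0]B01
After 8 steps: state p0, head at 0, tape 00B01.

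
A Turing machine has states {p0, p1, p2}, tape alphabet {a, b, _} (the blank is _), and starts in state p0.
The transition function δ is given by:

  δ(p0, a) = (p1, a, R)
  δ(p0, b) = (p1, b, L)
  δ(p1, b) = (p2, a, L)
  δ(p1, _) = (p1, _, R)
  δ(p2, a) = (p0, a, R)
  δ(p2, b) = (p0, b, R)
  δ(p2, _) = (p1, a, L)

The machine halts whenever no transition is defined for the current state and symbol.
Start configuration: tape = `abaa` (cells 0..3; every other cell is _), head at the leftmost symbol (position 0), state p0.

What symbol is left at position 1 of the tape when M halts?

a

state=p0 head=0 tape=[a]baa   (p0,a)→(p1,a,R)
state=p1 head=1 tape=a[b]aa   (p1,b)→(p2,a,L)
state=p2 head=0 tape=[a]aaa   (p2,a)→(p0,a,R)
state=p0 head=1 tape=a[a]aa   (p0,a)→(p1,a,R)
state=p1 head=2 tape=aa[a]a
Cell 1 holds a when M halts.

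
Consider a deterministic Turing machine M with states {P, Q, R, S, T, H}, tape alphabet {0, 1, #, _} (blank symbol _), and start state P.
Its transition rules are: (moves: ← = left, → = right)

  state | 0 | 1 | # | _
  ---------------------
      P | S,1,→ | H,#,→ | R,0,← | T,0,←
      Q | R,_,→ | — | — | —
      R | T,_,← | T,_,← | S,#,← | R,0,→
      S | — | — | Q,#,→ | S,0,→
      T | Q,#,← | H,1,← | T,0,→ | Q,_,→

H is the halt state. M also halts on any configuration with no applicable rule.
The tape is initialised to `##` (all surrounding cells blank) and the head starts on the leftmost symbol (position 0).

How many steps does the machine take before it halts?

4

P | __[#]#   read # → write 0, move ←, go to R
R | _[_]0#   read _ → write 0, move →, go to R
R | _0[0]#   read 0 → write _, move ←, go to T
T | _[0]_#   read 0 → write #, move ←, go to Q
Q | [_]#_#
M halts after 4 transitions.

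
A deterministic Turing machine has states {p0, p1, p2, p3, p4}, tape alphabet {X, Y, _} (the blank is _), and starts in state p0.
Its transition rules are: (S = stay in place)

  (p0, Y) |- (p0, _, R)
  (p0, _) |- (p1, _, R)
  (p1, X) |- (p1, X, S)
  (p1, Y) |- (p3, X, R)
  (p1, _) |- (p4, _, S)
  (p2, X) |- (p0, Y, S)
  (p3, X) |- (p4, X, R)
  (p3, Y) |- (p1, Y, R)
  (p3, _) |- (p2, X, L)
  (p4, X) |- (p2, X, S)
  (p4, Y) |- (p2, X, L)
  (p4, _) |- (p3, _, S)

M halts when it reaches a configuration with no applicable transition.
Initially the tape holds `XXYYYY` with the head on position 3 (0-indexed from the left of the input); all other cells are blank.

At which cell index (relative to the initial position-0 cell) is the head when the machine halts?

p0 | XXY[Y]YY__   read Y → write _, move R, go to p0
p0 | XXY_[Y]Y__   read Y → write _, move R, go to p0
p0 | XXY__[Y]__   read Y → write _, move R, go to p0
p0 | XXY___[_]_   read _ → write _, move R, go to p1
p1 | XXY____[_]   read _ → write _, move S, go to p4
p4 | XXY____[_]   read _ → write _, move S, go to p3
p3 | XXY____[_]   read _ → write X, move L, go to p2
p2 | XXY___[_]X
At halt the head is at cell 6.

6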